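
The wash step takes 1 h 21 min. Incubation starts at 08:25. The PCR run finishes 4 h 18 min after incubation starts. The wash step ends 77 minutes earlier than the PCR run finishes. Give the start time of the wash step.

The PCR run ends at 08:25 + 258 min = 12:43.
The wash step ends at 12:43 − 77 min = 11:26.
The wash step starts at 11:26 − 81 min = 10:05.

10:05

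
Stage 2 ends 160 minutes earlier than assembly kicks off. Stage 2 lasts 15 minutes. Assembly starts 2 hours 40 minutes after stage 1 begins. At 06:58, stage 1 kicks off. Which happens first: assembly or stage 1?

Assembly starts at 06:58 + 160 min = 09:38.
Assembly starts at 09:38 and stage 1 starts at 06:58, so stage 1 is first.

stage 1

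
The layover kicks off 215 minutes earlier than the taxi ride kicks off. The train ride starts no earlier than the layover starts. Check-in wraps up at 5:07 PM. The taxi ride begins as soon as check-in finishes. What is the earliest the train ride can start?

The taxi ride starts at 5:07 PM.
The layover starts at 5:07 PM − 215 min = 1:32 PM.
The train ride is bounded by the layover, so the earliest it can start is 1:32 PM.

1:32 PM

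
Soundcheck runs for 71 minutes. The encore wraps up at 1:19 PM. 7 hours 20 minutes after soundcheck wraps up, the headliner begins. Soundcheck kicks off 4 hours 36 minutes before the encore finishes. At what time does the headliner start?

5:14 PM

Soundcheck starts at 1:19 PM − 276 min = 8:43 AM.
Soundcheck ends at 8:43 AM + 71 min = 9:54 AM.
The headliner starts at 9:54 AM + 440 min = 5:14 PM.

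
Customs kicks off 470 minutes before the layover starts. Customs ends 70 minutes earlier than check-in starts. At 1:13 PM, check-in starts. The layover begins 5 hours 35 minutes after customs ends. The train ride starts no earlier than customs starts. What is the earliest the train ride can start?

Customs ends at 1:13 PM − 70 min = 12:03 PM.
The layover starts at 12:03 PM + 335 min = 5:38 PM.
Customs starts at 5:38 PM − 470 min = 9:48 AM.
The train ride is bounded by customs, so the earliest it can start is 9:48 AM.

9:48 AM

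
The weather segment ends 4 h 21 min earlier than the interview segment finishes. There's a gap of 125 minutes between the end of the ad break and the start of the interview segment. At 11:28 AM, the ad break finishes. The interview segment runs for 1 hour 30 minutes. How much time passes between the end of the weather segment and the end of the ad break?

46 minutes

The interview segment starts at 11:28 AM + 125 min = 1:33 PM.
The interview segment ends at 1:33 PM + 90 min = 3:03 PM.
The weather segment ends at 3:03 PM − 261 min = 10:42 AM.
From 10:42 AM to 11:28 AM is 46 minutes.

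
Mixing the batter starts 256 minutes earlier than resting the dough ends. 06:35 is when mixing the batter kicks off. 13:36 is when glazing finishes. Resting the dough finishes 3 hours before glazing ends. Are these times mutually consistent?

Resting the dough ends at 13:36 − 180 min = 10:36.
Mixing the batter starts at 10:36 − 256 min = 06:20.
But mixing the batter is also said to start at 06:35 — a 15-minute conflict.

No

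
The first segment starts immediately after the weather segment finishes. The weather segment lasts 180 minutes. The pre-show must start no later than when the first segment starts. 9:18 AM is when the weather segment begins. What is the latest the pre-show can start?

The weather segment ends at 9:18 AM + 180 min = 12:18 PM.
So the first segment starts at 12:18 PM.
The pre-show is bounded by the first segment, so the latest it can start is 12:18 PM.

12:18 PM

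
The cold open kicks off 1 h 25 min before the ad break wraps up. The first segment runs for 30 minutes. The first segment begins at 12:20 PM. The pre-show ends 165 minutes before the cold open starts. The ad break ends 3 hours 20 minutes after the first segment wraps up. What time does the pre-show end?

12:00 PM

The first segment ends at 12:20 PM + 30 min = 12:50 PM.
The ad break ends at 12:50 PM + 200 min = 4:10 PM.
The cold open starts at 4:10 PM − 85 min = 2:45 PM.
The pre-show ends at 2:45 PM − 165 min = 12:00 PM.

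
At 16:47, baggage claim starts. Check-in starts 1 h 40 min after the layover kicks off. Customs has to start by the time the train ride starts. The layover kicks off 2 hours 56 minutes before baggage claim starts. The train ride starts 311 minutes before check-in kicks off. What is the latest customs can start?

10:20

The layover starts at 16:47 − 176 min = 13:51.
Check-in starts at 13:51 + 100 min = 15:31.
The train ride starts at 15:31 − 311 min = 10:20.
Customs is bounded by the train ride, so the latest it can start is 10:20.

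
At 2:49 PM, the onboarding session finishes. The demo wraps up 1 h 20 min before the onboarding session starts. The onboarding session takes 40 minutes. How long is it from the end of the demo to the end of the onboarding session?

two hours

The onboarding session starts at 2:49 PM − 40 min = 2:09 PM.
The demo ends at 2:09 PM − 80 min = 12:49 PM.
From 12:49 PM to 2:49 PM is two hours.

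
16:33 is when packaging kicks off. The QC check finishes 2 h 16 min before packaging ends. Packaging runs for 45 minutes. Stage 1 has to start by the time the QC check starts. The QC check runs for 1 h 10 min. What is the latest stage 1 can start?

Packaging ends at 16:33 + 45 min = 17:18.
The QC check ends at 17:18 − 136 min = 15:02.
The QC check starts at 15:02 − 70 min = 13:52.
Stage 1 is bounded by the QC check, so the latest it can start is 13:52.

13:52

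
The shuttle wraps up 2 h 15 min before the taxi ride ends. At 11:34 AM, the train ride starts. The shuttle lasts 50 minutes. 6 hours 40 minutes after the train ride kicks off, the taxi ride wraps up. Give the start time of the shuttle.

3:09 PM

The taxi ride ends at 11:34 AM + 400 min = 6:14 PM.
The shuttle ends at 6:14 PM − 135 min = 3:59 PM.
The shuttle starts at 3:59 PM − 50 min = 3:09 PM.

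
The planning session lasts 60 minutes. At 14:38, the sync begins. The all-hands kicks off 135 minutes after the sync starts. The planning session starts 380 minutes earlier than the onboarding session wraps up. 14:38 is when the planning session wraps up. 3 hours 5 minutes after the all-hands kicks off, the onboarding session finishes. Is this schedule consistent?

Yes

The all-hands starts at 14:38 + 135 min = 16:53.
The onboarding session ends at 16:53 + 185 min = 19:58.
The planning session starts at 19:58 − 380 min = 13:38.
The planning session ends at 13:38 + 60 min = 14:38.
That matches the stated 14:38, so the schedule is consistent.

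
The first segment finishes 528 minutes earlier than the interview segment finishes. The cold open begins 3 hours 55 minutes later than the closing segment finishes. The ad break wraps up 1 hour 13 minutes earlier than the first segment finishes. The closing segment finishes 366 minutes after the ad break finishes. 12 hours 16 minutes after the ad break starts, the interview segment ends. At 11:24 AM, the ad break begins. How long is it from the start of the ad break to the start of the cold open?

12 h 16 min

The interview segment ends at 11:24 AM + 736 min = 11:40 PM.
The first segment ends at 11:40 PM − 528 min = 2:52 PM.
The ad break ends at 2:52 PM − 73 min = 1:39 PM.
The closing segment ends at 1:39 PM + 366 min = 7:45 PM.
The cold open starts at 7:45 PM + 235 min = 11:40 PM.
From 11:24 AM to 11:40 PM is 12 h 16 min.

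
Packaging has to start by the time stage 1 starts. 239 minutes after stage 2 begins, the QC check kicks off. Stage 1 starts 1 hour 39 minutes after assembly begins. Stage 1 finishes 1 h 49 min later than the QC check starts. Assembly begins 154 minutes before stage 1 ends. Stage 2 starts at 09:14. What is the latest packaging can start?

The QC check starts at 09:14 + 239 min = 13:13.
Stage 1 ends at 13:13 + 109 min = 15:02.
Assembly starts at 15:02 − 154 min = 12:28.
Stage 1 starts at 12:28 + 99 min = 14:07.
Packaging is bounded by stage 1, so the latest it can start is 14:07.

14:07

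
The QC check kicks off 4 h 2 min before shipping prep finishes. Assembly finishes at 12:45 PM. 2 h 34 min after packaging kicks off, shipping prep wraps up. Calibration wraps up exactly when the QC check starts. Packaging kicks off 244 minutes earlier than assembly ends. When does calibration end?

Packaging starts at 12:45 PM − 244 min = 8:41 AM.
Shipping prep ends at 8:41 AM + 154 min = 11:15 AM.
The QC check starts at 11:15 AM − 242 min = 7:13 AM.
So calibration ends at 7:13 AM.

7:13 AM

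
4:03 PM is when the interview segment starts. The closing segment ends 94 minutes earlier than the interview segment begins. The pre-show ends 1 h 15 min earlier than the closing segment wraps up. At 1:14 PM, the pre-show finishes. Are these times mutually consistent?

The closing segment ends at 4:03 PM − 94 min = 2:29 PM.
The pre-show ends at 2:29 PM − 75 min = 1:14 PM.
That matches the stated 1:14 PM, so the schedule is consistent.

Yes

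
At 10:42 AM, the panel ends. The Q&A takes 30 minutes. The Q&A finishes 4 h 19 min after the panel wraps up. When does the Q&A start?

2:31 PM

The Q&A ends at 10:42 AM + 259 min = 3:01 PM.
The Q&A starts at 3:01 PM − 30 min = 2:31 PM.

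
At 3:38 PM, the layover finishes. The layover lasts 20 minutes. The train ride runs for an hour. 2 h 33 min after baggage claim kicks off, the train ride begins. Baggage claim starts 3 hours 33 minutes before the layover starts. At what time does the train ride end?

The layover starts at 3:38 PM − 20 min = 3:18 PM.
Baggage claim starts at 3:18 PM − 213 min = 11:45 AM.
The train ride starts at 11:45 AM + 153 min = 2:18 PM.
The train ride ends at 2:18 PM + 60 min = 3:18 PM.

3:18 PM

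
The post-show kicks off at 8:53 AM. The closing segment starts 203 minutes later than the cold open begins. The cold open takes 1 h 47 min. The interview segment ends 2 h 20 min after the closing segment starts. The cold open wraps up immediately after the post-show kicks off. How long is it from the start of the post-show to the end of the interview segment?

The cold open ends at 8:53 AM.
The cold open starts at 8:53 AM − 107 min = 7:06 AM.
The closing segment starts at 7:06 AM + 203 min = 10:29 AM.
The interview segment ends at 10:29 AM + 140 min = 12:49 PM.
From 8:53 AM to 12:49 PM is 236 minutes.

236 minutes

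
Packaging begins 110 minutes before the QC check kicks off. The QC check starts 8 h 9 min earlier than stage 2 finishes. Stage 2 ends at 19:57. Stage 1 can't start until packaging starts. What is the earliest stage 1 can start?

09:58

The QC check starts at 19:57 − 489 min = 11:48.
Packaging starts at 11:48 − 110 min = 09:58.
Stage 1 is bounded by packaging, so the earliest it can start is 09:58.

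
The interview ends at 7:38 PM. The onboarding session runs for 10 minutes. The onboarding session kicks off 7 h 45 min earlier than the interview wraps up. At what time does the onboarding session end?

12:03 PM

The onboarding session starts at 7:38 PM − 465 min = 11:53 AM.
The onboarding session ends at 11:53 AM + 10 min = 12:03 PM.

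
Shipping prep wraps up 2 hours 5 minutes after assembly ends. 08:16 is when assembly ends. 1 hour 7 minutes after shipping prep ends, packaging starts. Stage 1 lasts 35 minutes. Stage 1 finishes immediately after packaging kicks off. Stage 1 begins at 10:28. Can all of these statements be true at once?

Shipping prep ends at 08:16 + 125 min = 10:21.
Packaging starts at 10:21 + 67 min = 11:28.
So stage 1 ends at 11:28.
Stage 1 starts at 11:28 − 35 min = 10:53.
But stage 1 is also said to start at 10:28 — a 25-minute conflict.

No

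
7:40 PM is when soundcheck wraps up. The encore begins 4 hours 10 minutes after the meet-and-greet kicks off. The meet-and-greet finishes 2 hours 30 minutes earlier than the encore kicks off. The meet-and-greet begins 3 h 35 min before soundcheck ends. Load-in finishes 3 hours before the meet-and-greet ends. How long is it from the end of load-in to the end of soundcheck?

The meet-and-greet starts at 7:40 PM − 215 min = 4:05 PM.
The encore starts at 4:05 PM + 250 min = 8:15 PM.
The meet-and-greet ends at 8:15 PM − 150 min = 5:45 PM.
Load-in ends at 5:45 PM − 180 min = 2:45 PM.
From 2:45 PM to 7:40 PM is 4 hours 55 minutes.

4 hours 55 minutes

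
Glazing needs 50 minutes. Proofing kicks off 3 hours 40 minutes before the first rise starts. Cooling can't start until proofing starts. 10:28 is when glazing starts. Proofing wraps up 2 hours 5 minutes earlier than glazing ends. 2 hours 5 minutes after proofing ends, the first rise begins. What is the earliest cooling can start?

Glazing ends at 10:28 + 50 min = 11:18.
Proofing ends at 11:18 − 125 min = 09:13.
The first rise starts at 09:13 + 125 min = 11:18.
Proofing starts at 11:18 − 220 min = 07:38.
Cooling is bounded by proofing, so the earliest it can start is 07:38.

07:38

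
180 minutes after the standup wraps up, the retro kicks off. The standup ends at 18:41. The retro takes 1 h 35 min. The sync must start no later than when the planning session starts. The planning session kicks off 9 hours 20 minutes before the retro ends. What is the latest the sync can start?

The retro starts at 18:41 + 180 min = 21:41.
The retro ends at 21:41 + 95 min = 23:16.
The planning session starts at 23:16 − 560 min = 13:56.
The sync is bounded by the planning session, so the latest it can start is 13:56.

13:56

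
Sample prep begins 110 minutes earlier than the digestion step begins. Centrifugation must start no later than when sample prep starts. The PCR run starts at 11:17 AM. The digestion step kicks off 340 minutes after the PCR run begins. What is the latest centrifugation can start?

3:07 PM

The digestion step starts at 11:17 AM + 340 min = 4:57 PM.
Sample prep starts at 4:57 PM − 110 min = 3:07 PM.
Centrifugation is bounded by sample prep, so the latest it can start is 3:07 PM.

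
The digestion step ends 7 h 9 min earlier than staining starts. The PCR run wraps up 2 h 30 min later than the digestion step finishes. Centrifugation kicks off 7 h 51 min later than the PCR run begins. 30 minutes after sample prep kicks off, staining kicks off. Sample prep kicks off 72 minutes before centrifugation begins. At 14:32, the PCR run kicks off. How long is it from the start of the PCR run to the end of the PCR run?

2.5 hours

Centrifugation starts at 14:32 + 471 min = 22:23.
Sample prep starts at 22:23 − 72 min = 21:11.
Staining starts at 21:11 + 30 min = 21:41.
The digestion step ends at 21:41 − 429 min = 14:32.
The PCR run ends at 14:32 + 150 min = 17:02.
From 14:32 to 17:02 is 2.5 hours.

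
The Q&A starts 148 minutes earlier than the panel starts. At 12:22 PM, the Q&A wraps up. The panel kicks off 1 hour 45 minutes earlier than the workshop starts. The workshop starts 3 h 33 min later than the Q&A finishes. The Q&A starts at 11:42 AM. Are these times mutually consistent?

Yes

The workshop starts at 12:22 PM + 213 min = 3:55 PM.
The panel starts at 3:55 PM − 105 min = 2:10 PM.
The Q&A starts at 2:10 PM − 148 min = 11:42 AM.
That matches the stated 11:42 AM, so the schedule is consistent.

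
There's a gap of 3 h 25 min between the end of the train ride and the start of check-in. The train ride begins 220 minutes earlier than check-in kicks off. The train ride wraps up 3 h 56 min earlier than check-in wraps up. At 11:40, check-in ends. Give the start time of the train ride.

07:29

The train ride ends at 11:40 − 236 min = 07:44.
Check-in starts at 07:44 + 205 min = 11:09.
The train ride starts at 11:09 − 220 min = 07:29.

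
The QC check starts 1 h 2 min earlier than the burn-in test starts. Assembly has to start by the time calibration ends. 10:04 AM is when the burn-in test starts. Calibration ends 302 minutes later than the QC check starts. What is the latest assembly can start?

2:04 PM

The QC check starts at 10:04 AM − 62 min = 9:02 AM.
Calibration ends at 9:02 AM + 302 min = 2:04 PM.
Assembly is bounded by calibration, so the latest it can start is 2:04 PM.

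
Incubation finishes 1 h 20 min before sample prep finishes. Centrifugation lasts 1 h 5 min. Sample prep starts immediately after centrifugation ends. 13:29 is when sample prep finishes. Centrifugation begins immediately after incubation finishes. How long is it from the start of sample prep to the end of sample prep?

15 minutes

Incubation ends at 13:29 − 80 min = 12:09.
So centrifugation starts at 12:09.
Centrifugation ends at 12:09 + 65 min = 13:14.
So sample prep starts at 13:14.
From 13:14 to 13:29 is 15 minutes.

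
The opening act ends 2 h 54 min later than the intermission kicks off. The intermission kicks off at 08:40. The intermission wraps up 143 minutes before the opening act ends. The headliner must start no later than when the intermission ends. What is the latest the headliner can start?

The opening act ends at 08:40 + 174 min = 11:34.
The intermission ends at 11:34 − 143 min = 09:11.
The headliner is bounded by the intermission, so the latest it can start is 09:11.

09:11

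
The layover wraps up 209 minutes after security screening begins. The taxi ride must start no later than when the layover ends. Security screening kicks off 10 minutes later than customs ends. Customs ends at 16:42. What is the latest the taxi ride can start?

Security screening starts at 16:42 + 10 min = 16:52.
The layover ends at 16:52 + 209 min = 20:21.
The taxi ride is bounded by the layover, so the latest it can start is 20:21.

20:21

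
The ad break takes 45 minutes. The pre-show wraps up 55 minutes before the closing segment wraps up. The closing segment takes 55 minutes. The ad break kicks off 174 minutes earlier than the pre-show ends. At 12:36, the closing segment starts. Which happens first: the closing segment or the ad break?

The closing segment ends at 12:36 + 55 min = 13:31.
The pre-show ends at 13:31 − 55 min = 12:36.
The ad break starts at 12:36 − 174 min = 09:42.
The closing segment starts at 12:36 and the ad break starts at 09:42, so the ad break is first.

the ad break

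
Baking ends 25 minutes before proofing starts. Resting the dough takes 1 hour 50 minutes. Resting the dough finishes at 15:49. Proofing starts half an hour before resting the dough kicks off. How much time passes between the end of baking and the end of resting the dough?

2 hours 45 minutes

Resting the dough starts at 15:49 − 110 min = 13:59.
Proofing starts at 13:59 − 30 min = 13:29.
Baking ends at 13:29 − 25 min = 13:04.
From 13:04 to 15:49 is 2 hours 45 minutes.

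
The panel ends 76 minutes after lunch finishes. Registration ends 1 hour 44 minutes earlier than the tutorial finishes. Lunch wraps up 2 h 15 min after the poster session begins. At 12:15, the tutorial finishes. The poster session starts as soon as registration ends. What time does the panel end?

14:02

Registration ends at 12:15 − 104 min = 10:31.
So the poster session starts at 10:31.
Lunch ends at 10:31 + 135 min = 12:46.
The panel ends at 12:46 + 76 min = 14:02.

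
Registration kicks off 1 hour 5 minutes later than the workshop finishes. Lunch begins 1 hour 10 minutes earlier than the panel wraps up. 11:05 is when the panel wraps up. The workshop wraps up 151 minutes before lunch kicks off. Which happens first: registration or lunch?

Lunch starts at 11:05 − 70 min = 09:55.
The workshop ends at 09:55 − 151 min = 07:24.
Registration starts at 07:24 + 65 min = 08:29.
Registration starts at 08:29 and lunch starts at 09:55, so registration is first.

registration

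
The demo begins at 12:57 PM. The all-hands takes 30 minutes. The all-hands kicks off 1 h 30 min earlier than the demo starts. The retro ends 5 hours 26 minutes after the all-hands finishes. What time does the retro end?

The all-hands starts at 12:57 PM − 90 min = 11:27 AM.
The all-hands ends at 11:27 AM + 30 min = 11:57 AM.
The retro ends at 11:57 AM + 326 min = 5:23 PM.

5:23 PM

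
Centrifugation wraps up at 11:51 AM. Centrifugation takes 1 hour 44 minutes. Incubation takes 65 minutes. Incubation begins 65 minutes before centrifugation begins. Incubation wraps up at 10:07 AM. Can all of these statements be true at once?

Yes

Centrifugation starts at 11:51 AM − 104 min = 10:07 AM.
Incubation starts at 10:07 AM − 65 min = 9:02 AM.
Incubation ends at 9:02 AM + 65 min = 10:07 AM.
That matches the stated 10:07 AM, so the schedule is consistent.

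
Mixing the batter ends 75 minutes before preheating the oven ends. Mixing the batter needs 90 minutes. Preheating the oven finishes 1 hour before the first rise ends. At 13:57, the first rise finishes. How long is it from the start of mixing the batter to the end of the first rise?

3 hours 45 minutes

Preheating the oven ends at 13:57 − 60 min = 12:57.
Mixing the batter ends at 12:57 − 75 min = 11:42.
Mixing the batter starts at 11:42 − 90 min = 10:12.
From 10:12 to 13:57 is 3 hours 45 minutes.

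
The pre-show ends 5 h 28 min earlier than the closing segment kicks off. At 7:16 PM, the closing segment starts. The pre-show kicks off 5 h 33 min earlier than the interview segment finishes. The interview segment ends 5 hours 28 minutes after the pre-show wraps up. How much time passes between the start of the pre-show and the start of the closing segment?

5 hours 33 minutes

The pre-show ends at 7:16 PM − 328 min = 1:48 PM.
The interview segment ends at 1:48 PM + 328 min = 7:16 PM.
The pre-show starts at 7:16 PM − 333 min = 1:43 PM.
From 1:43 PM to 7:16 PM is 5 hours 33 minutes.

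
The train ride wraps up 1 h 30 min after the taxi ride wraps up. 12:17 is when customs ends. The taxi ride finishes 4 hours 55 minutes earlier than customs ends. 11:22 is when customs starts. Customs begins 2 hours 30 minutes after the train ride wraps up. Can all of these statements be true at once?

Yes

The taxi ride ends at 12:17 − 295 min = 07:22.
The train ride ends at 07:22 + 90 min = 08:52.
Customs starts at 08:52 + 150 min = 11:22.
That matches the stated 11:22, so the schedule is consistent.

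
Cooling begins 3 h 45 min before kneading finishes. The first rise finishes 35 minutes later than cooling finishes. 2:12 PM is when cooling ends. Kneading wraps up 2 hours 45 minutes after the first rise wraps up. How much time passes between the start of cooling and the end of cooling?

25 minutes

The first rise ends at 2:12 PM + 35 min = 2:47 PM.
Kneading ends at 2:47 PM + 165 min = 5:32 PM.
Cooling starts at 5:32 PM − 225 min = 1:47 PM.
From 1:47 PM to 2:12 PM is 25 minutes.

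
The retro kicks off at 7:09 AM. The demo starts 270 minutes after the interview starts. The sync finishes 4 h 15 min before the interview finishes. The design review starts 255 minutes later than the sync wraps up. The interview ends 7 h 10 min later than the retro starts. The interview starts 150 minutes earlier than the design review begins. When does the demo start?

4:19 PM

The interview ends at 7:09 AM + 430 min = 2:19 PM.
The sync ends at 2:19 PM − 255 min = 10:04 AM.
The design review starts at 10:04 AM + 255 min = 2:19 PM.
The interview starts at 2:19 PM − 150 min = 11:49 AM.
The demo starts at 11:49 AM + 270 min = 4:19 PM.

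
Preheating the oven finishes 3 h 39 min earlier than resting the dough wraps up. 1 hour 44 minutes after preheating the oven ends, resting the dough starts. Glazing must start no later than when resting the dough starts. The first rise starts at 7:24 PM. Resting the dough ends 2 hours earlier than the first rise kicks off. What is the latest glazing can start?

Resting the dough ends at 7:24 PM − 120 min = 5:24 PM.
Preheating the oven ends at 5:24 PM − 219 min = 1:45 PM.
Resting the dough starts at 1:45 PM + 104 min = 3:29 PM.
Glazing is bounded by resting the dough, so the latest it can start is 3:29 PM.

3:29 PM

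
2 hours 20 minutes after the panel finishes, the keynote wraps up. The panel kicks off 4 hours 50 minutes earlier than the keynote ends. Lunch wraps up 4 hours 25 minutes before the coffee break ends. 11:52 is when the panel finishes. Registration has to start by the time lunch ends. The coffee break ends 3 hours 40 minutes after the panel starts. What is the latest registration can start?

08:37

The keynote ends at 11:52 + 140 min = 14:12.
The panel starts at 14:12 − 290 min = 09:22.
The coffee break ends at 09:22 + 220 min = 13:02.
Lunch ends at 13:02 − 265 min = 08:37.
Registration is bounded by lunch, so the latest it can start is 08:37.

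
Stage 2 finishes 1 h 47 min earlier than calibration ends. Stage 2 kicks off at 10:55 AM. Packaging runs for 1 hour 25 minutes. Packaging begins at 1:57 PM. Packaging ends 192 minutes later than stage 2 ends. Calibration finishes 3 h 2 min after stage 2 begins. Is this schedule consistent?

Yes

Calibration ends at 10:55 AM + 182 min = 1:57 PM.
Stage 2 ends at 1:57 PM − 107 min = 12:10 PM.
Packaging ends at 12:10 PM + 192 min = 3:22 PM.
Packaging starts at 3:22 PM − 85 min = 1:57 PM.
That matches the stated 1:57 PM, so the schedule is consistent.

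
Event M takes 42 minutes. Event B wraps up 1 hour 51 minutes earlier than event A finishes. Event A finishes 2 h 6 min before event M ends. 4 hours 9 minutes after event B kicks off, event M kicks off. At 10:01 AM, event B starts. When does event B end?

Event M starts at 10:01 AM + 249 min = 2:10 PM.
Event M ends at 2:10 PM + 42 min = 2:52 PM.
Event A ends at 2:52 PM − 126 min = 12:46 PM.
Event B ends at 12:46 PM − 111 min = 10:55 AM.

10:55 AM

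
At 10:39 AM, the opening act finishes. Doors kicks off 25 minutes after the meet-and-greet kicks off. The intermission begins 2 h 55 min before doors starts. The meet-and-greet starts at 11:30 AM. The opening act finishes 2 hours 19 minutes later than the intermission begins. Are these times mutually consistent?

Doors starts at 11:30 AM + 25 min = 11:55 AM.
The intermission starts at 11:55 AM − 175 min = 9:00 AM.
The opening act ends at 9:00 AM + 139 min = 11:19 AM.
But the opening act is also said to end at 10:39 AM — a 40-minute conflict.

No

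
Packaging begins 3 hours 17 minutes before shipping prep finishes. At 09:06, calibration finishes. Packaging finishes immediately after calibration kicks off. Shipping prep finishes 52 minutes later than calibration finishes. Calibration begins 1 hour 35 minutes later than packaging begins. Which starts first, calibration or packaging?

packaging

Shipping prep ends at 09:06 + 52 min = 09:58.
Packaging starts at 09:58 − 197 min = 06:41.
Calibration starts at 06:41 + 95 min = 08:16.
Calibration starts at 08:16 and packaging starts at 06:41, so packaging is first.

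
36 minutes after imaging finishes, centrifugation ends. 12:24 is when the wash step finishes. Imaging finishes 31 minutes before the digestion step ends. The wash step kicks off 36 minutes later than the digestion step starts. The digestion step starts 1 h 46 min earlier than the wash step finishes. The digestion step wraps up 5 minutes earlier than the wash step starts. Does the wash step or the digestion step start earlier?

The digestion step starts at 12:24 − 106 min = 10:38.
The wash step starts at 10:38 + 36 min = 11:14.
The wash step starts at 11:14 and the digestion step starts at 10:38, so the digestion step is first.

the digestion step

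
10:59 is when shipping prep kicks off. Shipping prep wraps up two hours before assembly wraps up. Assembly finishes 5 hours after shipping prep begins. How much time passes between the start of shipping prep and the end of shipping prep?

Assembly ends at 10:59 + 300 min = 15:59.
Shipping prep ends at 15:59 − 120 min = 13:59.
From 10:59 to 13:59 is 3 hours.

3 hours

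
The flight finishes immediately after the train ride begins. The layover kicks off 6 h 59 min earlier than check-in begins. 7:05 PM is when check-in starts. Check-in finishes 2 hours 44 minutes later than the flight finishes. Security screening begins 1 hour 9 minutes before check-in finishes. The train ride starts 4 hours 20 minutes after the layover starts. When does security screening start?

6:01 PM

The layover starts at 7:05 PM − 419 min = 12:06 PM.
The train ride starts at 12:06 PM + 260 min = 4:26 PM.
So the flight ends at 4:26 PM.
Check-in ends at 4:26 PM + 164 min = 7:10 PM.
Security screening starts at 7:10 PM − 69 min = 6:01 PM.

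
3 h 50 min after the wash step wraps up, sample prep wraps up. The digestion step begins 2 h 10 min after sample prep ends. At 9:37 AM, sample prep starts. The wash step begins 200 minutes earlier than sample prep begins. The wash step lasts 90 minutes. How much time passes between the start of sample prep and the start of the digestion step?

The wash step starts at 9:37 AM − 200 min = 6:17 AM.
The wash step ends at 6:17 AM + 90 min = 7:47 AM.
Sample prep ends at 7:47 AM + 230 min = 11:37 AM.
The digestion step starts at 11:37 AM + 130 min = 1:47 PM.
From 9:37 AM to 1:47 PM is 4 hours 10 minutes.

4 hours 10 minutes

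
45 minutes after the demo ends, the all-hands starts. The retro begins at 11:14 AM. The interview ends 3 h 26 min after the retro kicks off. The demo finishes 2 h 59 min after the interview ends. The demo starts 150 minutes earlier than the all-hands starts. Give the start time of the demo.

The interview ends at 11:14 AM + 206 min = 2:40 PM.
The demo ends at 2:40 PM + 179 min = 5:39 PM.
The all-hands starts at 5:39 PM + 45 min = 6:24 PM.
The demo starts at 6:24 PM − 150 min = 3:54 PM.

3:54 PM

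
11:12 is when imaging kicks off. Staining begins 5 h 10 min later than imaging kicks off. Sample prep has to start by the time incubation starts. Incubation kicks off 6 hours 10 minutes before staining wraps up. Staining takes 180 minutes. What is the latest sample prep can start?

13:12

Staining starts at 11:12 + 310 min = 16:22.
Staining ends at 16:22 + 180 min = 19:22.
Incubation starts at 19:22 − 370 min = 13:12.
Sample prep is bounded by incubation, so the latest it can start is 13:12.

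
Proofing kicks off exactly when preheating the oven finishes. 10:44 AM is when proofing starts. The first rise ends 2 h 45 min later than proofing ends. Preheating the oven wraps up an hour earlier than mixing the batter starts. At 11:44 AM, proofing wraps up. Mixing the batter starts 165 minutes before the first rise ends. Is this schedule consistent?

Yes

The first rise ends at 11:44 AM + 165 min = 2:29 PM.
Mixing the batter starts at 2:29 PM − 165 min = 11:44 AM.
Preheating the oven ends at 11:44 AM − 60 min = 10:44 AM.
So proofing starts at 10:44 AM.
That matches the stated 10:44 AM, so the schedule is consistent.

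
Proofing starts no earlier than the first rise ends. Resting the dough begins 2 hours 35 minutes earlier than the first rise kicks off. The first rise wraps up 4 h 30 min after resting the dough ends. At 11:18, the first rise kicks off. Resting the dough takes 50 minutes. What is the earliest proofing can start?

Resting the dough starts at 11:18 − 155 min = 08:43.
Resting the dough ends at 08:43 + 50 min = 09:33.
The first rise ends at 09:33 + 270 min = 14:03.
Proofing is bounded by the first rise, so the earliest it can start is 14:03.

14:03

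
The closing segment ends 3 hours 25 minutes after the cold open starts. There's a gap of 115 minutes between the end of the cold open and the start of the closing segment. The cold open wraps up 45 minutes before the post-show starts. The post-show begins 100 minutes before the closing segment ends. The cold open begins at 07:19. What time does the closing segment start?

10:14

The closing segment ends at 07:19 + 205 min = 10:44.
The post-show starts at 10:44 − 100 min = 09:04.
The cold open ends at 09:04 − 45 min = 08:19.
The closing segment starts at 08:19 + 115 min = 10:14.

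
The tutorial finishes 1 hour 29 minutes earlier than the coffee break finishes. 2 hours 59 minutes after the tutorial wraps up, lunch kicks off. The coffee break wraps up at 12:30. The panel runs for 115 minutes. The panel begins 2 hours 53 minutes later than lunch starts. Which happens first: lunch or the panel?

lunch

The tutorial ends at 12:30 − 89 min = 11:01.
Lunch starts at 11:01 + 179 min = 14:00.
The panel starts at 14:00 + 173 min = 16:53.
Lunch starts at 14:00 and the panel starts at 16:53, so lunch is first.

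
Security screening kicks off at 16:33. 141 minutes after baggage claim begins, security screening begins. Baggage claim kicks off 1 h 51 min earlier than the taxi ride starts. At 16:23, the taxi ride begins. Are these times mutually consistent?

No

Baggage claim starts at 16:23 − 111 min = 14:32.
Security screening starts at 14:32 + 141 min = 16:53.
But security screening is also said to start at 16:33 — a 20-minute conflict.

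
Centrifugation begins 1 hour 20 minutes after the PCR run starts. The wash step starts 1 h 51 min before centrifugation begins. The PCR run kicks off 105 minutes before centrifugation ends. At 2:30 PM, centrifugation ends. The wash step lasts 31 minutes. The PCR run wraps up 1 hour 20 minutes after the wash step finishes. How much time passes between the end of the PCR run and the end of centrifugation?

The PCR run starts at 2:30 PM − 105 min = 12:45 PM.
Centrifugation starts at 12:45 PM + 80 min = 2:05 PM.
The wash step starts at 2:05 PM − 111 min = 12:14 PM.
The wash step ends at 12:14 PM + 31 min = 12:45 PM.
The PCR run ends at 12:45 PM + 80 min = 2:05 PM.
From 2:05 PM to 2:30 PM is 25 minutes.

25 minutes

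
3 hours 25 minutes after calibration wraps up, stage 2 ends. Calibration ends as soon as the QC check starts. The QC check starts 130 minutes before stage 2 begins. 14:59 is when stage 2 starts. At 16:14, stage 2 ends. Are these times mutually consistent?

Yes

The QC check starts at 14:59 − 130 min = 12:49.
So calibration ends at 12:49.
Stage 2 ends at 12:49 + 205 min = 16:14.
That matches the stated 16:14, so the schedule is consistent.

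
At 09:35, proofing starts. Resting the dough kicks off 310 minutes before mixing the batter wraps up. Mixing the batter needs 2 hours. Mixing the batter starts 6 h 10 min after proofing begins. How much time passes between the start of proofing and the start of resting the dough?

Mixing the batter starts at 09:35 + 370 min = 15:45.
Mixing the batter ends at 15:45 + 120 min = 17:45.
Resting the dough starts at 17:45 − 310 min = 12:35.
From 09:35 to 12:35 is 180 minutes.

180 minutes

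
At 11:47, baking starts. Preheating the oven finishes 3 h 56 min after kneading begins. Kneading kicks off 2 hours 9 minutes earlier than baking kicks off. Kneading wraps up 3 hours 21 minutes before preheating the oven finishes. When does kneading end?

10:13

Kneading starts at 11:47 − 129 min = 09:38.
Preheating the oven ends at 09:38 + 236 min = 13:34.
Kneading ends at 13:34 − 201 min = 10:13.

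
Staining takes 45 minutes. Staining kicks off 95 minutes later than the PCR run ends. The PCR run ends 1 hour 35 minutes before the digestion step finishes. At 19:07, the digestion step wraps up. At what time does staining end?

19:52

The PCR run ends at 19:07 − 95 min = 17:32.
Staining starts at 17:32 + 95 min = 19:07.
Staining ends at 19:07 + 45 min = 19:52.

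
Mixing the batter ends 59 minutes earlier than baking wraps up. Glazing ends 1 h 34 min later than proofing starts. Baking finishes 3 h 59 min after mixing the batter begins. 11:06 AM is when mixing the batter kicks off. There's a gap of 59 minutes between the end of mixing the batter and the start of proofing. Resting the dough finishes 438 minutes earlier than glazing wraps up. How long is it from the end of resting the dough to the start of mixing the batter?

1 h 45 min

Baking ends at 11:06 AM + 239 min = 3:05 PM.
Mixing the batter ends at 3:05 PM − 59 min = 2:06 PM.
Proofing starts at 2:06 PM + 59 min = 3:05 PM.
Glazing ends at 3:05 PM + 94 min = 4:39 PM.
Resting the dough ends at 4:39 PM − 438 min = 9:21 AM.
From 9:21 AM to 11:06 AM is 1 h 45 min.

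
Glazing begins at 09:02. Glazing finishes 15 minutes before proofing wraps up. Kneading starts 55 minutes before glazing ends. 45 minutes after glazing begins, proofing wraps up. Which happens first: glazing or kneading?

Proofing ends at 09:02 + 45 min = 09:47.
Glazing ends at 09:47 − 15 min = 09:32.
Kneading starts at 09:32 − 55 min = 08:37.
Glazing starts at 09:02 and kneading starts at 08:37, so kneading is first.

kneading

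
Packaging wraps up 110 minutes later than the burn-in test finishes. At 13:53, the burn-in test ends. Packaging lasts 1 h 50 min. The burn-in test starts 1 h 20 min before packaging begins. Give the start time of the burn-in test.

Packaging ends at 13:53 + 110 min = 15:43.
Packaging starts at 15:43 − 110 min = 13:53.
The burn-in test starts at 13:53 − 80 min = 12:33.

12:33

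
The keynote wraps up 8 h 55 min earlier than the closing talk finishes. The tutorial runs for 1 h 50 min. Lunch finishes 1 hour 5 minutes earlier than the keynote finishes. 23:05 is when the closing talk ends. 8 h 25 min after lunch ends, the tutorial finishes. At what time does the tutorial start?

19:40

The keynote ends at 23:05 − 535 min = 14:10.
Lunch ends at 14:10 − 65 min = 13:05.
The tutorial ends at 13:05 + 505 min = 21:30.
The tutorial starts at 21:30 − 110 min = 19:40.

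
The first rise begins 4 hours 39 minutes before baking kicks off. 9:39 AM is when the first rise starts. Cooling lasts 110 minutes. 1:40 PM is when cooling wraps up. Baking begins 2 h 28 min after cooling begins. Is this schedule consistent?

Yes

Cooling starts at 1:40 PM − 110 min = 11:50 AM.
Baking starts at 11:50 AM + 148 min = 2:18 PM.
The first rise starts at 2:18 PM − 279 min = 9:39 AM.
That matches the stated 9:39 AM, so the schedule is consistent.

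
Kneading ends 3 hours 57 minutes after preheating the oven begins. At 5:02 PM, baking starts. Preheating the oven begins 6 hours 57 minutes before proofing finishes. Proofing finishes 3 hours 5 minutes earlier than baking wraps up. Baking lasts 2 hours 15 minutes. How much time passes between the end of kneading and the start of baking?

Baking ends at 5:02 PM + 135 min = 7:17 PM.
Proofing ends at 7:17 PM − 185 min = 4:12 PM.
Preheating the oven starts at 4:12 PM − 417 min = 9:15 AM.
Kneading ends at 9:15 AM + 237 min = 1:12 PM.
From 1:12 PM to 5:02 PM is 3 hours 50 minutes.

3 hours 50 minutes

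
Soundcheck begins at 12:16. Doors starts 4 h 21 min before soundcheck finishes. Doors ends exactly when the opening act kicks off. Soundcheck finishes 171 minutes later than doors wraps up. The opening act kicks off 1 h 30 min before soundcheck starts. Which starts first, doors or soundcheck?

doors

The opening act starts at 12:16 − 90 min = 10:46.
So doors ends at 10:46.
Soundcheck ends at 10:46 + 171 min = 13:37.
Doors starts at 13:37 − 261 min = 09:16.
Doors starts at 09:16 and soundcheck starts at 12:16, so doors is first.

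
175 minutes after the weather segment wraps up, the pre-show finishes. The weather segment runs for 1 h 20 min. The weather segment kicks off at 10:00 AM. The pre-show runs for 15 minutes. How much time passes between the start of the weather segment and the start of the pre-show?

240 minutes

The weather segment ends at 10:00 AM + 80 min = 11:20 AM.
The pre-show ends at 11:20 AM + 175 min = 2:15 PM.
The pre-show starts at 2:15 PM − 15 min = 2:00 PM.
From 10:00 AM to 2:00 PM is 240 minutes.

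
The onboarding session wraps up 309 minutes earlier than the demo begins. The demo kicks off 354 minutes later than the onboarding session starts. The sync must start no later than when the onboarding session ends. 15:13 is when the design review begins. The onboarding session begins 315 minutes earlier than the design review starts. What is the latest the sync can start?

The onboarding session starts at 15:13 − 315 min = 09:58.
The demo starts at 09:58 + 354 min = 15:52.
The onboarding session ends at 15:52 − 309 min = 10:43.
The sync is bounded by the onboarding session, so the latest it can start is 10:43.

10:43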